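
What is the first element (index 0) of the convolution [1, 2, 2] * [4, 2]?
Use y[k] = Σ_i a[i]·b[k-i] at k=0. y[0] = 1×4 = 4

4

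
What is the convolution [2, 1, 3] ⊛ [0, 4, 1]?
y[0] = 2×0 = 0; y[1] = 2×4 + 1×0 = 8; y[2] = 2×1 + 1×4 + 3×0 = 6; y[3] = 1×1 + 3×4 = 13; y[4] = 3×1 = 3

[0, 8, 6, 13, 3]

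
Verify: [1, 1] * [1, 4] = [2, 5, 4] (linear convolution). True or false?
Recompute linear convolution of [1, 1] and [1, 4]: y[0] = 1×1 = 1; y[1] = 1×4 + 1×1 = 5; y[2] = 1×4 = 4 → [1, 5, 4]. Compare to given [2, 5, 4]: they differ at index 0: given 2, correct 1, so answer: No

No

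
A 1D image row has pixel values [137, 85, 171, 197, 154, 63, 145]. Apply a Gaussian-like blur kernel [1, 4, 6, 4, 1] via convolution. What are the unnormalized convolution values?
Convolve image row [137, 85, 171, 197, 154, 63, 145] with kernel [1, 4, 6, 4, 1]: y[0] = 137×1 = 137; y[1] = 137×4 + 85×1 = 633; y[2] = 137×6 + 85×4 + 171×1 = 1333; y[3] = 137×4 + 85×6 + 171×4 + 197×1 = 1939; y[4] = 137×1 + 85×4 + 171×6 + 197×4 + 154×1 = 2445; y[5] = 85×1 + 171×4 + 197×6 + 154×4 + 63×1 = 2630; y[6] = 171×1 + 197×4 + 154×6 + 63×4 + 145×1 = 2280; y[7] = 197×1 + 154×4 + 63×6 + 145×4 = 1771; y[8] = 154×1 + 63×4 + 145×6 = 1276; y[9] = 63×1 + 145×4 = 643; y[10] = 145×1 = 145 → [137, 633, 1333, 1939, 2445, 2630, 2280, 1771, 1276, 643, 145]. Normalization factor = sum(kernel) = 16.

[137, 633, 1333, 1939, 2445, 2630, 2280, 1771, 1276, 643, 145]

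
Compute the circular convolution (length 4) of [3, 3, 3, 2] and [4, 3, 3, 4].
Use y[k] = Σ_j f[j]·g[(k-j) mod 4]. y[0] = 3×4 + 3×4 + 3×3 + 2×3 = 39; y[1] = 3×3 + 3×4 + 3×4 + 2×3 = 39; y[2] = 3×3 + 3×3 + 3×4 + 2×4 = 38; y[3] = 3×4 + 3×3 + 3×3 + 2×4 = 38. Result: [39, 39, 38, 38]

[39, 39, 38, 38]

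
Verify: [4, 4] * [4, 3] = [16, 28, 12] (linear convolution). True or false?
Recompute linear convolution of [4, 4] and [4, 3]: y[0] = 4×4 = 16; y[1] = 4×3 + 4×4 = 28; y[2] = 4×3 = 12 → [16, 28, 12]. Given [16, 28, 12] matches, so answer: Yes

Yes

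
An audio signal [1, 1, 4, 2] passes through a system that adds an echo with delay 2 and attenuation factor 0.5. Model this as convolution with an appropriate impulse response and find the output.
Direct-path + delayed-attenuated-path model → impulse response h = [1, 0, 0.5] (1 at lag 0, 0.5 at lag 2). Output y[n] = x[n] + 0.5·x[n - 2] (with x[n] = 0 outside 0..3): y[0] = 1 + 0.5×0 = 1; y[1] = 1 + 0.5×0 = 1; y[2] = 4 + 0.5×1 = 4.5; y[3] = 2 + 0.5×1 = 2.5; y[4] = 0 + 0.5×4 = 2.0; y[5] = 0 + 0.5×2 = 1.0. So y = [1, 1, 4.5, 2.5, 2.0, 1.0]

[1, 1, 4.5, 2.5, 2.0, 1.0]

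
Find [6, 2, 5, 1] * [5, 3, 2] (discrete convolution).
y[0] = 6×5 = 30; y[1] = 6×3 + 2×5 = 28; y[2] = 6×2 + 2×3 + 5×5 = 43; y[3] = 2×2 + 5×3 + 1×5 = 24; y[4] = 5×2 + 1×3 = 13; y[5] = 1×2 = 2

[30, 28, 43, 24, 13, 2]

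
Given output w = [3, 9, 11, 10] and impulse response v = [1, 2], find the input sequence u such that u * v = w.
Deconvolve w=[3, 9, 11, 10] by v=[1, 2]. Since v[0]=1, solve forward: u[0] = w[0] / 1 = 3; u[1] = (w[1] - 3×2) / 1 = 3; u[2] = (w[2] - 3×2) / 1 = 5. So u = [3, 3, 5]. Check by forward convolution: w[0] = 3×1 = 3; w[1] = 3×2 + 3×1 = 9; w[2] = 3×2 + 5×1 = 11; w[3] = 5×2 = 10

[3, 3, 5]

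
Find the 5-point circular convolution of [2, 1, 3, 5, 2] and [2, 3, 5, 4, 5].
Use y[k] = Σ_j x[j]·h[(k-j) mod 5]. y[0] = 2×2 + 1×5 + 3×4 + 5×5 + 2×3 = 52; y[1] = 2×3 + 1×2 + 3×5 + 5×4 + 2×5 = 53; y[2] = 2×5 + 1×3 + 3×2 + 5×5 + 2×4 = 52; y[3] = 2×4 + 1×5 + 3×3 + 5×2 + 2×5 = 42; y[4] = 2×5 + 1×4 + 3×5 + 5×3 + 2×2 = 48. Result: [52, 53, 52, 42, 48]

[52, 53, 52, 42, 48]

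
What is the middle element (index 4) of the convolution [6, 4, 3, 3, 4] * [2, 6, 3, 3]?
Use y[k] = Σ_i a[i]·b[k-i] at k=4. y[4] = 4×3 + 3×3 + 3×6 + 4×2 = 47

47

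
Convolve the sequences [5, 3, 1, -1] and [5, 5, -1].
y[0] = 5×5 = 25; y[1] = 5×5 + 3×5 = 40; y[2] = 5×-1 + 3×5 + 1×5 = 15; y[3] = 3×-1 + 1×5 + -1×5 = -3; y[4] = 1×-1 + -1×5 = -6; y[5] = -1×-1 = 1

[25, 40, 15, -3, -6, 1]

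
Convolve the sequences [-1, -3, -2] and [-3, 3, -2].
y[0] = -1×-3 = 3; y[1] = -1×3 + -3×-3 = 6; y[2] = -1×-2 + -3×3 + -2×-3 = -1; y[3] = -3×-2 + -2×3 = 0; y[4] = -2×-2 = 4

[3, 6, -1, 0, 4]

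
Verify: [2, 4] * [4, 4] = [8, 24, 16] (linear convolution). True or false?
Recompute linear convolution of [2, 4] and [4, 4]: y[0] = 2×4 = 8; y[1] = 2×4 + 4×4 = 24; y[2] = 4×4 = 16 → [8, 24, 16]. Given [8, 24, 16] matches, so answer: Yes

Yes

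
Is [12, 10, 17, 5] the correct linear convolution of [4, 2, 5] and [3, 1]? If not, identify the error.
Recompute linear convolution of [4, 2, 5] and [3, 1]: y[0] = 4×3 = 12; y[1] = 4×1 + 2×3 = 10; y[2] = 2×1 + 5×3 = 17; y[3] = 5×1 = 5 → [12, 10, 17, 5]. Given [12, 10, 17, 5] matches, so answer: Yes

Yes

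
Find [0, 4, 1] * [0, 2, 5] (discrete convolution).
y[0] = 0×0 = 0; y[1] = 0×2 + 4×0 = 0; y[2] = 0×5 + 4×2 + 1×0 = 8; y[3] = 4×5 + 1×2 = 22; y[4] = 1×5 = 5

[0, 0, 8, 22, 5]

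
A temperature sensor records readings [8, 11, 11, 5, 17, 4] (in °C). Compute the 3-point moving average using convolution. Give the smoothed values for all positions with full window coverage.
3-point moving average kernel = [1, 1, 1]. Apply in 'valid' mode (full window coverage): avg[0] = (8 + 11 + 11) / 3 = 10.0; avg[1] = (11 + 11 + 5) / 3 = 9.0; avg[2] = (11 + 5 + 17) / 3 = 11.0; avg[3] = (5 + 17 + 4) / 3 = 8.67. Smoothed values: [10.0, 9.0, 11.0, 8.67]

[10.0, 9.0, 11.0, 8.67]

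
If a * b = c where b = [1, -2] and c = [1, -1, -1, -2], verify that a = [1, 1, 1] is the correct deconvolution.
Forward-compute [1, 1, 1] * [1, -2]: c[0] = 1×1 = 1; c[1] = 1×-2 + 1×1 = -1; c[2] = 1×-2 + 1×1 = -1; c[3] = 1×-2 = -2 → [1, -1, -1, -2]. Matches given c = [1, -1, -1, -2], so verified.

Verified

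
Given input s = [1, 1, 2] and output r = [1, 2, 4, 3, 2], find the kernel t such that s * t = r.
Output length 5 = len(s) + len(t) - 1 ⇒ len(t) = 3. Solve t forward using t[k] = (r[k] - Σ_{i≥1} s[i]·t[k-i]) / s[0]: t[0] = r[0] / s[0] = 1 / 1 = 1; t[1] = (r[1] - 1×1) / s[0] = (2 - 1×1) / 1 = 1; t[2] = (r[2] - 1×1 - 2×1) / s[0] = (4 - 1×1 - 2×1) / 1 = 1. So t = [1, 1, 1]. Forward-check [1, 1, 2] * [1, 1, 1]: r[0] = 1×1 = 1; r[1] = 1×1 + 1×1 = 2; r[2] = 1×1 + 1×1 + 2×1 = 4; r[3] = 1×1 + 2×1 = 3; r[4] = 2×1 = 2 → [1, 2, 4, 3, 2] ✓

[1, 1, 1]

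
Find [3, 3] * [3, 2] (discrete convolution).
y[0] = 3×3 = 9; y[1] = 3×2 + 3×3 = 15; y[2] = 3×2 = 6

[9, 15, 6]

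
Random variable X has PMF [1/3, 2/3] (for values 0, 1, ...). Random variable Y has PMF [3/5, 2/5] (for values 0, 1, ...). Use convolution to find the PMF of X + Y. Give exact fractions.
P(X+Y=k) = Σ_i P(X=i)·P(Y=k-i) — a convolution of [1/3, 2/3] and [3/5, 2/5]. P(X+Y=0) = (1/3)×(3/5) = 1/5; P(X+Y=1) = (1/3)×(2/5) + (2/3)×(3/5) = 2/15 + 2/5 = 8/15; P(X+Y=2) = (2/3)×(2/5) = 4/15. PMF: [1/5, 8/15, 4/15] (sums to 1 ✓)

[1/5, 8/15, 4/15]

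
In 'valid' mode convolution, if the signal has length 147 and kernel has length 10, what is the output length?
'Valid' mode counts only positions where the kernel fully overlaps the signal: m - n + 1 = 147 - 10 + 1 = 138

138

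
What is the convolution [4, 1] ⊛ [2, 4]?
y[0] = 4×2 = 8; y[1] = 4×4 + 1×2 = 18; y[2] = 1×4 = 4

[8, 18, 4]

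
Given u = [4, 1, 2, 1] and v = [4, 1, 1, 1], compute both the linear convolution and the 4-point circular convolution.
Linear: y_lin[0] = 4×4 = 16; y_lin[1] = 4×1 + 1×4 = 8; y_lin[2] = 4×1 + 1×1 + 2×4 = 13; y_lin[3] = 4×1 + 1×1 + 2×1 + 1×4 = 11; y_lin[4] = 1×1 + 2×1 + 1×1 = 4; y_lin[5] = 2×1 + 1×1 = 3; y_lin[6] = 1×1 = 1 → [16, 8, 13, 11, 4, 3, 1]. Circular (length 4): y[0] = 4×4 + 1×1 + 2×1 + 1×1 = 20; y[1] = 4×1 + 1×4 + 2×1 + 1×1 = 11; y[2] = 4×1 + 1×1 + 2×4 + 1×1 = 14; y[3] = 4×1 + 1×1 + 2×1 + 1×4 = 11 → [20, 11, 14, 11]

Linear: [16, 8, 13, 11, 4, 3, 1], Circular: [20, 11, 14, 11]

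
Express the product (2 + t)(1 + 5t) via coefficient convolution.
Ascending coefficients: a = [2, 1], b = [1, 5]. c[0] = 2×1 = 2; c[1] = 2×5 + 1×1 = 11; c[2] = 1×5 = 5. Result coefficients: [2, 11, 5] → 2 + 11t + 5t^2

2 + 11t + 5t^2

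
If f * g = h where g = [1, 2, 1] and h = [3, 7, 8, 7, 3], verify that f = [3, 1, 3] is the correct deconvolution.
Forward-compute [3, 1, 3] * [1, 2, 1]: h[0] = 3×1 = 3; h[1] = 3×2 + 1×1 = 7; h[2] = 3×1 + 1×2 + 3×1 = 8; h[3] = 1×1 + 3×2 = 7; h[4] = 3×1 = 3 → [3, 7, 8, 7, 3]. Matches given h = [3, 7, 8, 7, 3], so verified.

Verified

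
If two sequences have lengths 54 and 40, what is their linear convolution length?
Linear/full convolution length: m + n - 1 = 54 + 40 - 1 = 93

93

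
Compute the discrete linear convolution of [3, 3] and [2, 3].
y[0] = 3×2 = 6; y[1] = 3×3 + 3×2 = 15; y[2] = 3×3 = 9

[6, 15, 9]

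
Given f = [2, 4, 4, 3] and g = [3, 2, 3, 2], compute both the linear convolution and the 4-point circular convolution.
Linear: y_lin[0] = 2×3 = 6; y_lin[1] = 2×2 + 4×3 = 16; y_lin[2] = 2×3 + 4×2 + 4×3 = 26; y_lin[3] = 2×2 + 4×3 + 4×2 + 3×3 = 33; y_lin[4] = 4×2 + 4×3 + 3×2 = 26; y_lin[5] = 4×2 + 3×3 = 17; y_lin[6] = 3×2 = 6 → [6, 16, 26, 33, 26, 17, 6]. Circular (length 4): y[0] = 2×3 + 4×2 + 4×3 + 3×2 = 32; y[1] = 2×2 + 4×3 + 4×2 + 3×3 = 33; y[2] = 2×3 + 4×2 + 4×3 + 3×2 = 32; y[3] = 2×2 + 4×3 + 4×2 + 3×3 = 33 → [32, 33, 32, 33]

Linear: [6, 16, 26, 33, 26, 17, 6], Circular: [32, 33, 32, 33]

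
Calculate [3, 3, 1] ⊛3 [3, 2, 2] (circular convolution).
Use y[k] = Σ_j a[j]·b[(k-j) mod 3]. y[0] = 3×3 + 3×2 + 1×2 = 17; y[1] = 3×2 + 3×3 + 1×2 = 17; y[2] = 3×2 + 3×2 + 1×3 = 15. Result: [17, 17, 15]

[17, 17, 15]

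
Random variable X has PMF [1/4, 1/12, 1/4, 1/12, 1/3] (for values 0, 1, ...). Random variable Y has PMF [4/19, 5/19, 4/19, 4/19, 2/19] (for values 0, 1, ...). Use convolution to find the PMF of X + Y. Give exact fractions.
P(X+Y=k) = Σ_i P(X=i)·P(Y=k-i) — a convolution of [1/4, 1/12, 1/4, 1/12, 1/3] and [4/19, 5/19, 4/19, 4/19, 2/19]. P(X+Y=0) = (1/4)×(4/19) = 1/19; P(X+Y=1) = (1/4)×(5/19) + (1/12)×(4/19) = 5/76 + 1/57 = 1/12; P(X+Y=2) = (1/4)×(4/19) + (1/12)×(5/19) + (1/4)×(4/19) = 1/19 + 5/228 + 1/19 = 29/228; P(X+Y=3) = (1/4)×(4/19) + (1/12)×(4/19) + (1/4)×(5/19) + (1/12)×(4/19) = 1/19 + 1/57 + 5/76 + 1/57 = 35/228; P(X+Y=4) = (1/4)×(2/19) + (1/12)×(4/19) + (1/4)×(4/19) + (1/12)×(5/19) + (1/3)×(4/19) = 1/38 + 1/57 + 1/19 + 5/228 + 4/57 = 43/228; P(X+Y=5) = (1/12)×(2/19) + (1/4)×(4/19) + (1/12)×(4/19) + (1/3)×(5/19) = 1/114 + 1/19 + 1/57 + 5/57 = 1/6; P(X+Y=6) = (1/4)×(2/19) + (1/12)×(4/19) + (1/3)×(4/19) = 1/38 + 1/57 + 4/57 = 13/114; P(X+Y=7) = (1/12)×(2/19) + (1/3)×(4/19) = 1/114 + 4/57 = 3/38; P(X+Y=8) = (1/3)×(2/19) = 2/57. PMF: [1/19, 1/12, 29/228, 35/228, 43/228, 1/6, 13/114, 3/38, 2/57] (sums to 1 ✓)

[1/19, 1/12, 29/228, 35/228, 43/228, 1/6, 13/114, 3/38, 2/57]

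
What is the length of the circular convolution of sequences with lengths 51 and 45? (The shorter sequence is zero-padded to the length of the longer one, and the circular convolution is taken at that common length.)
Circular convolution (zero-padding the shorter input) has length max(m, n) = max(51, 45) = 51

51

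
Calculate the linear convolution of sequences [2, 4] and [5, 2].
y[0] = 2×5 = 10; y[1] = 2×2 + 4×5 = 24; y[2] = 4×2 = 8

[10, 24, 8]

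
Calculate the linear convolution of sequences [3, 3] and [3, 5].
y[0] = 3×3 = 9; y[1] = 3×5 + 3×3 = 24; y[2] = 3×5 = 15

[9, 24, 15]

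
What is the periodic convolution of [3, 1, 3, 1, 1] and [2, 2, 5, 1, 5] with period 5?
Use y[k] = Σ_j s[j]·t[(k-j) mod 5]. y[0] = 3×2 + 1×5 + 3×1 + 1×5 + 1×2 = 21; y[1] = 3×2 + 1×2 + 3×5 + 1×1 + 1×5 = 29; y[2] = 3×5 + 1×2 + 3×2 + 1×5 + 1×1 = 29; y[3] = 3×1 + 1×5 + 3×2 + 1×2 + 1×5 = 21; y[4] = 3×5 + 1×1 + 3×5 + 1×2 + 1×2 = 35. Result: [21, 29, 29, 21, 35]

[21, 29, 29, 21, 35]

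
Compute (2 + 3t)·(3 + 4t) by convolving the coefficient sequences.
Ascending coefficients: a = [2, 3], b = [3, 4]. c[0] = 2×3 = 6; c[1] = 2×4 + 3×3 = 17; c[2] = 3×4 = 12. Result coefficients: [6, 17, 12] → 6 + 17t + 12t^2

6 + 17t + 12t^2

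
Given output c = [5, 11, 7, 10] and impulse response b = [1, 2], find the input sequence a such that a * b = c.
Deconvolve c=[5, 11, 7, 10] by b=[1, 2]. Since b[0]=1, solve forward: a[0] = c[0] / 1 = 5; a[1] = (c[1] - 5×2) / 1 = 1; a[2] = (c[2] - 1×2) / 1 = 5. So a = [5, 1, 5]. Check by forward convolution: c[0] = 5×1 = 5; c[1] = 5×2 + 1×1 = 11; c[2] = 1×2 + 5×1 = 7; c[3] = 5×2 = 10

[5, 1, 5]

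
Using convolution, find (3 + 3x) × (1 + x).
Ascending coefficients: a = [3, 3], b = [1, 1]. c[0] = 3×1 = 3; c[1] = 3×1 + 3×1 = 6; c[2] = 3×1 = 3. Result coefficients: [3, 6, 3] → 3 + 6x + 3x^2

3 + 6x + 3x^2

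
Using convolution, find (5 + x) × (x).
Ascending coefficients: a = [5, 1], b = [0, 1]. c[0] = 5×0 = 0; c[1] = 5×1 + 1×0 = 5; c[2] = 1×1 = 1. Result coefficients: [0, 5, 1] → 5x + x^2

5x + x^2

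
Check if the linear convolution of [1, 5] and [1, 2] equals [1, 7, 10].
Recompute linear convolution of [1, 5] and [1, 2]: y[0] = 1×1 = 1; y[1] = 1×2 + 5×1 = 7; y[2] = 5×2 = 10 → [1, 7, 10]. Given [1, 7, 10] matches, so answer: Yes

Yes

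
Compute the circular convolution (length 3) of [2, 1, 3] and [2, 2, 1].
Use y[k] = Σ_j u[j]·v[(k-j) mod 3]. y[0] = 2×2 + 1×1 + 3×2 = 11; y[1] = 2×2 + 1×2 + 3×1 = 9; y[2] = 2×1 + 1×2 + 3×2 = 10. Result: [11, 9, 10]

[11, 9, 10]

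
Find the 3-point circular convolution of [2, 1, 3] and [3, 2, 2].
Use y[k] = Σ_j a[j]·b[(k-j) mod 3]. y[0] = 2×3 + 1×2 + 3×2 = 14; y[1] = 2×2 + 1×3 + 3×2 = 13; y[2] = 2×2 + 1×2 + 3×3 = 15. Result: [14, 13, 15]

[14, 13, 15]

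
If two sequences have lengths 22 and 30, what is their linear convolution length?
Linear/full convolution length: m + n - 1 = 22 + 30 - 1 = 51

51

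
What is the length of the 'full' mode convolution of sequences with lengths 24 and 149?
Linear/full convolution length: m + n - 1 = 24 + 149 - 1 = 172

172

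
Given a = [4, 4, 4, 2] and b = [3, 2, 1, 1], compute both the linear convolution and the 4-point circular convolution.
Linear: y_lin[0] = 4×3 = 12; y_lin[1] = 4×2 + 4×3 = 20; y_lin[2] = 4×1 + 4×2 + 4×3 = 24; y_lin[3] = 4×1 + 4×1 + 4×2 + 2×3 = 22; y_lin[4] = 4×1 + 4×1 + 2×2 = 12; y_lin[5] = 4×1 + 2×1 = 6; y_lin[6] = 2×1 = 2 → [12, 20, 24, 22, 12, 6, 2]. Circular (length 4): y[0] = 4×3 + 4×1 + 4×1 + 2×2 = 24; y[1] = 4×2 + 4×3 + 4×1 + 2×1 = 26; y[2] = 4×1 + 4×2 + 4×3 + 2×1 = 26; y[3] = 4×1 + 4×1 + 4×2 + 2×3 = 22 → [24, 26, 26, 22]

Linear: [12, 20, 24, 22, 12, 6, 2], Circular: [24, 26, 26, 22]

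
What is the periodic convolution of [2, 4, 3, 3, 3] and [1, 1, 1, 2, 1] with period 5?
Use y[k] = Σ_j a[j]·b[(k-j) mod 5]. y[0] = 2×1 + 4×1 + 3×2 + 3×1 + 3×1 = 18; y[1] = 2×1 + 4×1 + 3×1 + 3×2 + 3×1 = 18; y[2] = 2×1 + 4×1 + 3×1 + 3×1 + 3×2 = 18; y[3] = 2×2 + 4×1 + 3×1 + 3×1 + 3×1 = 17; y[4] = 2×1 + 4×2 + 3×1 + 3×1 + 3×1 = 19. Result: [18, 18, 18, 17, 19]

[18, 18, 18, 17, 19]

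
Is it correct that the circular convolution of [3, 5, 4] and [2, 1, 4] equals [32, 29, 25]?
Recompute circular convolution of [3, 5, 4] and [2, 1, 4]: y[0] = 3×2 + 5×4 + 4×1 = 30; y[1] = 3×1 + 5×2 + 4×4 = 29; y[2] = 3×4 + 5×1 + 4×2 = 25 → [30, 29, 25]. Compare to given [32, 29, 25]: they differ at index 0: given 32, correct 30, so answer: No

No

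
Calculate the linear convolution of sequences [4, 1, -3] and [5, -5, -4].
y[0] = 4×5 = 20; y[1] = 4×-5 + 1×5 = -15; y[2] = 4×-4 + 1×-5 + -3×5 = -36; y[3] = 1×-4 + -3×-5 = 11; y[4] = -3×-4 = 12

[20, -15, -36, 11, 12]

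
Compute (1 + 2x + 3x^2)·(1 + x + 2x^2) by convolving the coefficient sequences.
Ascending coefficients: a = [1, 2, 3], b = [1, 1, 2]. c[0] = 1×1 = 1; c[1] = 1×1 + 2×1 = 3; c[2] = 1×2 + 2×1 + 3×1 = 7; c[3] = 2×2 + 3×1 = 7; c[4] = 3×2 = 6. Result coefficients: [1, 3, 7, 7, 6] → 1 + 3x + 7x^2 + 7x^3 + 6x^4

1 + 3x + 7x^2 + 7x^3 + 6x^4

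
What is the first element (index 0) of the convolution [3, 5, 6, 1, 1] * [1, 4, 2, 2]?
Use y[k] = Σ_i a[i]·b[k-i] at k=0. y[0] = 3×1 = 3

3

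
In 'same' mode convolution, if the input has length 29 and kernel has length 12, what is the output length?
'Same' mode returns an output with the same length as the input: 29

29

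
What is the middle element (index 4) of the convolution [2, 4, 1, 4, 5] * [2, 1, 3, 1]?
Use y[k] = Σ_i a[i]·b[k-i] at k=4. y[4] = 4×1 + 1×3 + 4×1 + 5×2 = 21

21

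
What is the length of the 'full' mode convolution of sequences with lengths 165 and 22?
Linear/full convolution length: m + n - 1 = 165 + 22 - 1 = 186

186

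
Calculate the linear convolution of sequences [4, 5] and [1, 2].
y[0] = 4×1 = 4; y[1] = 4×2 + 5×1 = 13; y[2] = 5×2 = 10

[4, 13, 10]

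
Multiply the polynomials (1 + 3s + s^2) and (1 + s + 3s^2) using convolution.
Ascending coefficients: a = [1, 3, 1], b = [1, 1, 3]. c[0] = 1×1 = 1; c[1] = 1×1 + 3×1 = 4; c[2] = 1×3 + 3×1 + 1×1 = 7; c[3] = 3×3 + 1×1 = 10; c[4] = 1×3 = 3. Result coefficients: [1, 4, 7, 10, 3] → 1 + 4s + 7s^2 + 10s^3 + 3s^4

1 + 4s + 7s^2 + 10s^3 + 3s^4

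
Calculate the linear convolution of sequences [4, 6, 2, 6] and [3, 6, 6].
y[0] = 4×3 = 12; y[1] = 4×6 + 6×3 = 42; y[2] = 4×6 + 6×6 + 2×3 = 66; y[3] = 6×6 + 2×6 + 6×3 = 66; y[4] = 2×6 + 6×6 = 48; y[5] = 6×6 = 36

[12, 42, 66, 66, 48, 36]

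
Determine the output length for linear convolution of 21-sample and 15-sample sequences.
Linear/full convolution length: m + n - 1 = 21 + 15 - 1 = 35

35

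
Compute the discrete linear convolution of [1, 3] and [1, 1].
y[0] = 1×1 = 1; y[1] = 1×1 + 3×1 = 4; y[2] = 3×1 = 3

[1, 4, 3]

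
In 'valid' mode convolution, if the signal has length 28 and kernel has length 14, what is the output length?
'Valid' mode counts only positions where the kernel fully overlaps the signal: m - n + 1 = 28 - 14 + 1 = 15

15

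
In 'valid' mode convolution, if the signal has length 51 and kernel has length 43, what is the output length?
'Valid' mode counts only positions where the kernel fully overlaps the signal: m - n + 1 = 51 - 43 + 1 = 9

9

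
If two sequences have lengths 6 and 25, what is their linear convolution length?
Linear/full convolution length: m + n - 1 = 6 + 25 - 1 = 30

30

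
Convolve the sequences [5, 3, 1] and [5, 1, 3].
y[0] = 5×5 = 25; y[1] = 5×1 + 3×5 = 20; y[2] = 5×3 + 3×1 + 1×5 = 23; y[3] = 3×3 + 1×1 = 10; y[4] = 1×3 = 3

[25, 20, 23, 10, 3]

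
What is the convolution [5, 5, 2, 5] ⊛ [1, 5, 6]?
y[0] = 5×1 = 5; y[1] = 5×5 + 5×1 = 30; y[2] = 5×6 + 5×5 + 2×1 = 57; y[3] = 5×6 + 2×5 + 5×1 = 45; y[4] = 2×6 + 5×5 = 37; y[5] = 5×6 = 30

[5, 30, 57, 45, 37, 30]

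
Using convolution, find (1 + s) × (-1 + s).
Ascending coefficients: a = [1, 1], b = [-1, 1]. c[0] = 1×-1 = -1; c[1] = 1×1 + 1×-1 = 0; c[2] = 1×1 = 1. Result coefficients: [-1, 0, 1] → -1 + s^2

-1 + s^2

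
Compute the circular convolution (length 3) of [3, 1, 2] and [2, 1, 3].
Use y[k] = Σ_j s[j]·t[(k-j) mod 3]. y[0] = 3×2 + 1×3 + 2×1 = 11; y[1] = 3×1 + 1×2 + 2×3 = 11; y[2] = 3×3 + 1×1 + 2×2 = 14. Result: [11, 11, 14]

[11, 11, 14]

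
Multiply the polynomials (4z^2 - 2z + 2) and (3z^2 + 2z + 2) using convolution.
Ascending coefficients: a = [2, -2, 4], b = [2, 2, 3]. c[0] = 2×2 = 4; c[1] = 2×2 + -2×2 = 0; c[2] = 2×3 + -2×2 + 4×2 = 10; c[3] = -2×3 + 4×2 = 2; c[4] = 4×3 = 12. Result coefficients: [4, 0, 10, 2, 12] → 12z^4 + 2z^3 + 10z^2 + 4

12z^4 + 2z^3 + 10z^2 + 4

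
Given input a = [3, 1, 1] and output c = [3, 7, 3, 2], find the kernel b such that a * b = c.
Output length 4 = len(a) + len(b) - 1 ⇒ len(b) = 2. Solve b forward using b[k] = (c[k] - Σ_{i≥1} a[i]·b[k-i]) / a[0]: b[0] = c[0] / a[0] = 3 / 3 = 1; b[1] = (c[1] - 1×1) / a[0] = (7 - 1×1) / 3 = 2. So b = [1, 2]. Forward-check [3, 1, 1] * [1, 2]: c[0] = 3×1 = 3; c[1] = 3×2 + 1×1 = 7; c[2] = 1×2 + 1×1 = 3; c[3] = 1×2 = 2 → [3, 7, 3, 2] ✓

[1, 2]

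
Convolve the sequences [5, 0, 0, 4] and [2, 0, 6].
y[0] = 5×2 = 10; y[1] = 5×0 + 0×2 = 0; y[2] = 5×6 + 0×0 + 0×2 = 30; y[3] = 0×6 + 0×0 + 4×2 = 8; y[4] = 0×6 + 4×0 = 0; y[5] = 4×6 = 24

[10, 0, 30, 8, 0, 24]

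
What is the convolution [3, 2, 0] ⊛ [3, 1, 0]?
y[0] = 3×3 = 9; y[1] = 3×1 + 2×3 = 9; y[2] = 3×0 + 2×1 + 0×3 = 2; y[3] = 2×0 + 0×1 = 0; y[4] = 0×0 = 0

[9, 9, 2, 0, 0]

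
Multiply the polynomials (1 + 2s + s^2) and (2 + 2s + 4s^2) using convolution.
Ascending coefficients: a = [1, 2, 1], b = [2, 2, 4]. c[0] = 1×2 = 2; c[1] = 1×2 + 2×2 = 6; c[2] = 1×4 + 2×2 + 1×2 = 10; c[3] = 2×4 + 1×2 = 10; c[4] = 1×4 = 4. Result coefficients: [2, 6, 10, 10, 4] → 2 + 6s + 10s^2 + 10s^3 + 4s^4

2 + 6s + 10s^2 + 10s^3 + 4s^4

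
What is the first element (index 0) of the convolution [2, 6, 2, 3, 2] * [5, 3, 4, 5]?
Use y[k] = Σ_i a[i]·b[k-i] at k=0. y[0] = 2×5 = 10

10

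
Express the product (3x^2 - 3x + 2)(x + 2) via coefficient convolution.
Ascending coefficients: a = [2, -3, 3], b = [2, 1]. c[0] = 2×2 = 4; c[1] = 2×1 + -3×2 = -4; c[2] = -3×1 + 3×2 = 3; c[3] = 3×1 = 3. Result coefficients: [4, -4, 3, 3] → 3x^3 + 3x^2 - 4x + 4

3x^3 + 3x^2 - 4x + 4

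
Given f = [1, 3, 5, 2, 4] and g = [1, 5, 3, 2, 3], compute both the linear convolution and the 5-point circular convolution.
Linear: y_lin[0] = 1×1 = 1; y_lin[1] = 1×5 + 3×1 = 8; y_lin[2] = 1×3 + 3×5 + 5×1 = 23; y_lin[3] = 1×2 + 3×3 + 5×5 + 2×1 = 38; y_lin[4] = 1×3 + 3×2 + 5×3 + 2×5 + 4×1 = 38; y_lin[5] = 3×3 + 5×2 + 2×3 + 4×5 = 45; y_lin[6] = 5×3 + 2×2 + 4×3 = 31; y_lin[7] = 2×3 + 4×2 = 14; y_lin[8] = 4×3 = 12 → [1, 8, 23, 38, 38, 45, 31, 14, 12]. Circular (length 5): y[0] = 1×1 + 3×3 + 5×2 + 2×3 + 4×5 = 46; y[1] = 1×5 + 3×1 + 5×3 + 2×2 + 4×3 = 39; y[2] = 1×3 + 3×5 + 5×1 + 2×3 + 4×2 = 37; y[3] = 1×2 + 3×3 + 5×5 + 2×1 + 4×3 = 50; y[4] = 1×3 + 3×2 + 5×3 + 2×5 + 4×1 = 38 → [46, 39, 37, 50, 38]

Linear: [1, 8, 23, 38, 38, 45, 31, 14, 12], Circular: [46, 39, 37, 50, 38]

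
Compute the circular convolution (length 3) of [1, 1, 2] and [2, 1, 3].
Use y[k] = Σ_j s[j]·t[(k-j) mod 3]. y[0] = 1×2 + 1×3 + 2×1 = 7; y[1] = 1×1 + 1×2 + 2×3 = 9; y[2] = 1×3 + 1×1 + 2×2 = 8. Result: [7, 9, 8]

[7, 9, 8]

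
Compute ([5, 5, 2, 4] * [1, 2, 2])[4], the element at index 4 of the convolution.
Use y[k] = Σ_i a[i]·b[k-i] at k=4. y[4] = 2×2 + 4×2 = 12

12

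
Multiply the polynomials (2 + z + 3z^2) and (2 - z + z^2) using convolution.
Ascending coefficients: a = [2, 1, 3], b = [2, -1, 1]. c[0] = 2×2 = 4; c[1] = 2×-1 + 1×2 = 0; c[2] = 2×1 + 1×-1 + 3×2 = 7; c[3] = 1×1 + 3×-1 = -2; c[4] = 3×1 = 3. Result coefficients: [4, 0, 7, -2, 3] → 4 + 7z^2 - 2z^3 + 3z^4

4 + 7z^2 - 2z^3 + 3z^4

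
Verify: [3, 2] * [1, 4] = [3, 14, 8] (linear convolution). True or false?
Recompute linear convolution of [3, 2] and [1, 4]: y[0] = 3×1 = 3; y[1] = 3×4 + 2×1 = 14; y[2] = 2×4 = 8 → [3, 14, 8]. Given [3, 14, 8] matches, so answer: Yes

Yes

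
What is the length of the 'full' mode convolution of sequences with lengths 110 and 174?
Linear/full convolution length: m + n - 1 = 110 + 174 - 1 = 283

283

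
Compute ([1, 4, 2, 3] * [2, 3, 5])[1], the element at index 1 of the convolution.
Use y[k] = Σ_i a[i]·b[k-i] at k=1. y[1] = 1×3 + 4×2 = 11

11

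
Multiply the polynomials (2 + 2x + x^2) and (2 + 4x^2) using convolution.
Ascending coefficients: a = [2, 2, 1], b = [2, 0, 4]. c[0] = 2×2 = 4; c[1] = 2×0 + 2×2 = 4; c[2] = 2×4 + 2×0 + 1×2 = 10; c[3] = 2×4 + 1×0 = 8; c[4] = 1×4 = 4. Result coefficients: [4, 4, 10, 8, 4] → 4 + 4x + 10x^2 + 8x^3 + 4x^4

4 + 4x + 10x^2 + 8x^3 + 4x^4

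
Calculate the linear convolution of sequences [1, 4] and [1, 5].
y[0] = 1×1 = 1; y[1] = 1×5 + 4×1 = 9; y[2] = 4×5 = 20

[1, 9, 20]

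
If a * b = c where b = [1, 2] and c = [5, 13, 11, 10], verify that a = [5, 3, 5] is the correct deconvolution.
Forward-compute [5, 3, 5] * [1, 2]: c[0] = 5×1 = 5; c[1] = 5×2 + 3×1 = 13; c[2] = 3×2 + 5×1 = 11; c[3] = 5×2 = 10 → [5, 13, 11, 10]. Matches given c = [5, 13, 11, 10], so verified.

Verified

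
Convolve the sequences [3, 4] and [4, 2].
y[0] = 3×4 = 12; y[1] = 3×2 + 4×4 = 22; y[2] = 4×2 = 8

[12, 22, 8]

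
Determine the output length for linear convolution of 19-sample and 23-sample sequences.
Linear/full convolution length: m + n - 1 = 19 + 23 - 1 = 41

41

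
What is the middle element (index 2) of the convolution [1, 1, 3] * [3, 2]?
Use y[k] = Σ_i a[i]·b[k-i] at k=2. y[2] = 1×2 + 3×3 = 11

11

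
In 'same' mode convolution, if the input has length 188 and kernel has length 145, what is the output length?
'Same' mode returns an output with the same length as the input: 188

188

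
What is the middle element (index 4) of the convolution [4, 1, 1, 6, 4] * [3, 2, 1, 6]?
Use y[k] = Σ_i a[i]·b[k-i] at k=4. y[4] = 1×6 + 1×1 + 6×2 + 4×3 = 31

31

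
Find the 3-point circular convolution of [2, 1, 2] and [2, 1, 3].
Use y[k] = Σ_j f[j]·g[(k-j) mod 3]. y[0] = 2×2 + 1×3 + 2×1 = 9; y[1] = 2×1 + 1×2 + 2×3 = 10; y[2] = 2×3 + 1×1 + 2×2 = 11. Result: [9, 10, 11]

[9, 10, 11]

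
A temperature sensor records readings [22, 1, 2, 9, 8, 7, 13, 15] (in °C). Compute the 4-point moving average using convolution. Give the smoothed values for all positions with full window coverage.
4-point moving average kernel = [1, 1, 1, 1]. Apply in 'valid' mode (full window coverage): avg[0] = (22 + 1 + 2 + 9) / 4 = 8.5; avg[1] = (1 + 2 + 9 + 8) / 4 = 5.0; avg[2] = (2 + 9 + 8 + 7) / 4 = 6.5; avg[3] = (9 + 8 + 7 + 13) / 4 = 9.25; avg[4] = (8 + 7 + 13 + 15) / 4 = 10.75. Smoothed values: [8.5, 5.0, 6.5, 9.25, 10.75]

[8.5, 5.0, 6.5, 9.25, 10.75]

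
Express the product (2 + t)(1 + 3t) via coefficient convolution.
Ascending coefficients: a = [2, 1], b = [1, 3]. c[0] = 2×1 = 2; c[1] = 2×3 + 1×1 = 7; c[2] = 1×3 = 3. Result coefficients: [2, 7, 3] → 2 + 7t + 3t^2

2 + 7t + 3t^2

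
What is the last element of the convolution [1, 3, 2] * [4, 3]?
Use y[k] = Σ_i a[i]·b[k-i] at k=3. y[3] = 2×3 = 6

6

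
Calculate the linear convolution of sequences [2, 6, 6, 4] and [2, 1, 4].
y[0] = 2×2 = 4; y[1] = 2×1 + 6×2 = 14; y[2] = 2×4 + 6×1 + 6×2 = 26; y[3] = 6×4 + 6×1 + 4×2 = 38; y[4] = 6×4 + 4×1 = 28; y[5] = 4×4 = 16

[4, 14, 26, 38, 28, 16]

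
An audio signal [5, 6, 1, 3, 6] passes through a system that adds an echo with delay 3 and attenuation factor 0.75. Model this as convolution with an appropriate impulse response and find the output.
Direct-path + delayed-attenuated-path model → impulse response h = [1, 0, 0, 0.75] (1 at lag 0, 0.75 at lag 3). Output y[n] = x[n] + 0.75·x[n - 3] (with x[n] = 0 outside 0..4): y[0] = 5 + 0.75×0 = 5; y[1] = 6 + 0.75×0 = 6; y[2] = 1 + 0.75×0 = 1; y[3] = 3 + 0.75×5 = 6.75; y[4] = 6 + 0.75×6 = 10.5; y[5] = 0 + 0.75×1 = 0.75; y[6] = 0 + 0.75×3 = 2.25; y[7] = 0 + 0.75×6 = 4.5. So y = [5, 6, 1, 6.75, 10.5, 0.75, 2.25, 4.5]

[5, 6, 1, 6.75, 10.5, 0.75, 2.25, 4.5]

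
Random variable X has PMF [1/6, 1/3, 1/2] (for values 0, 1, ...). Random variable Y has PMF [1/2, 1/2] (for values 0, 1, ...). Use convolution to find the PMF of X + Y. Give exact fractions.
P(X+Y=k) = Σ_i P(X=i)·P(Y=k-i) — a convolution of [1/6, 1/3, 1/2] and [1/2, 1/2]. P(X+Y=0) = (1/6)×(1/2) = 1/12; P(X+Y=1) = (1/6)×(1/2) + (1/3)×(1/2) = 1/12 + 1/6 = 1/4; P(X+Y=2) = (1/3)×(1/2) + (1/2)×(1/2) = 1/6 + 1/4 = 5/12; P(X+Y=3) = (1/2)×(1/2) = 1/4. PMF: [1/12, 1/4, 5/12, 1/4] (sums to 1 ✓)

[1/12, 1/4, 5/12, 1/4]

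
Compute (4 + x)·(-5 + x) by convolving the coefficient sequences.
Ascending coefficients: a = [4, 1], b = [-5, 1]. c[0] = 4×-5 = -20; c[1] = 4×1 + 1×-5 = -1; c[2] = 1×1 = 1. Result coefficients: [-20, -1, 1] → -20 - x + x^2

-20 - x + x^2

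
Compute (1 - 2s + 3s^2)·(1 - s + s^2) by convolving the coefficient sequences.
Ascending coefficients: a = [1, -2, 3], b = [1, -1, 1]. c[0] = 1×1 = 1; c[1] = 1×-1 + -2×1 = -3; c[2] = 1×1 + -2×-1 + 3×1 = 6; c[3] = -2×1 + 3×-1 = -5; c[4] = 3×1 = 3. Result coefficients: [1, -3, 6, -5, 3] → 1 - 3s + 6s^2 - 5s^3 + 3s^4

1 - 3s + 6s^2 - 5s^3 + 3s^4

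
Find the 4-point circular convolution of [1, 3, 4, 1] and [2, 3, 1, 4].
Use y[k] = Σ_j x[j]·h[(k-j) mod 4]. y[0] = 1×2 + 3×4 + 4×1 + 1×3 = 21; y[1] = 1×3 + 3×2 + 4×4 + 1×1 = 26; y[2] = 1×1 + 3×3 + 4×2 + 1×4 = 22; y[3] = 1×4 + 3×1 + 4×3 + 1×2 = 21. Result: [21, 26, 22, 21]

[21, 26, 22, 21]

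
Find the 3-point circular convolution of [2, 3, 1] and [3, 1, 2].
Use y[k] = Σ_j a[j]·b[(k-j) mod 3]. y[0] = 2×3 + 3×2 + 1×1 = 13; y[1] = 2×1 + 3×3 + 1×2 = 13; y[2] = 2×2 + 3×1 + 1×3 = 10. Result: [13, 13, 10]

[13, 13, 10]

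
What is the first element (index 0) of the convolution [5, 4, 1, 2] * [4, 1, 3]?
Use y[k] = Σ_i a[i]·b[k-i] at k=0. y[0] = 5×4 = 20

20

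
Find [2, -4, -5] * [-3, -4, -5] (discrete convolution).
y[0] = 2×-3 = -6; y[1] = 2×-4 + -4×-3 = 4; y[2] = 2×-5 + -4×-4 + -5×-3 = 21; y[3] = -4×-5 + -5×-4 = 40; y[4] = -5×-5 = 25

[-6, 4, 21, 40, 25]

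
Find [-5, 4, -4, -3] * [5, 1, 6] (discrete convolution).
y[0] = -5×5 = -25; y[1] = -5×1 + 4×5 = 15; y[2] = -5×6 + 4×1 + -4×5 = -46; y[3] = 4×6 + -4×1 + -3×5 = 5; y[4] = -4×6 + -3×1 = -27; y[5] = -3×6 = -18

[-25, 15, -46, 5, -27, -18]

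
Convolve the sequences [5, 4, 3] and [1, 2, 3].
y[0] = 5×1 = 5; y[1] = 5×2 + 4×1 = 14; y[2] = 5×3 + 4×2 + 3×1 = 26; y[3] = 4×3 + 3×2 = 18; y[4] = 3×3 = 9

[5, 14, 26, 18, 9]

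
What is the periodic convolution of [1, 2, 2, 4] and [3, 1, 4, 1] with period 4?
Use y[k] = Σ_j s[j]·t[(k-j) mod 4]. y[0] = 1×3 + 2×1 + 2×4 + 4×1 = 17; y[1] = 1×1 + 2×3 + 2×1 + 4×4 = 25; y[2] = 1×4 + 2×1 + 2×3 + 4×1 = 16; y[3] = 1×1 + 2×4 + 2×1 + 4×3 = 23. Result: [17, 25, 16, 23]

[17, 25, 16, 23]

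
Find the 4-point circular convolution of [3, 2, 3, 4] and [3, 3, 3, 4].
Use y[k] = Σ_j f[j]·g[(k-j) mod 4]. y[0] = 3×3 + 2×4 + 3×3 + 4×3 = 38; y[1] = 3×3 + 2×3 + 3×4 + 4×3 = 39; y[2] = 3×3 + 2×3 + 3×3 + 4×4 = 40; y[3] = 3×4 + 2×3 + 3×3 + 4×3 = 39. Result: [38, 39, 40, 39]

[38, 39, 40, 39]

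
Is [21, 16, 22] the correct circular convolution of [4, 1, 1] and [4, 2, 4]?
Recompute circular convolution of [4, 1, 1] and [4, 2, 4]: y[0] = 4×4 + 1×4 + 1×2 = 22; y[1] = 4×2 + 1×4 + 1×4 = 16; y[2] = 4×4 + 1×2 + 1×4 = 22 → [22, 16, 22]. Compare to given [21, 16, 22]: they differ at index 0: given 21, correct 22, so answer: No

No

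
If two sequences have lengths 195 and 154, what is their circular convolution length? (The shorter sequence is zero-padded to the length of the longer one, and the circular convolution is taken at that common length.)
Circular convolution (zero-padding the shorter input) has length max(m, n) = max(195, 154) = 195

195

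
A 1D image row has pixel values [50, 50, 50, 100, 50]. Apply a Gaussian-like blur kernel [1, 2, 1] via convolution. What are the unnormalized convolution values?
Convolve image row [50, 50, 50, 100, 50] with kernel [1, 2, 1]: y[0] = 50×1 = 50; y[1] = 50×2 + 50×1 = 150; y[2] = 50×1 + 50×2 + 50×1 = 200; y[3] = 50×1 + 50×2 + 100×1 = 250; y[4] = 50×1 + 100×2 + 50×1 = 300; y[5] = 100×1 + 50×2 = 200; y[6] = 50×1 = 50 → [50, 150, 200, 250, 300, 200, 50]. Normalization factor = sum(kernel) = 4.

[50, 150, 200, 250, 300, 200, 50]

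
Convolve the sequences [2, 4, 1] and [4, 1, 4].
y[0] = 2×4 = 8; y[1] = 2×1 + 4×4 = 18; y[2] = 2×4 + 4×1 + 1×4 = 16; y[3] = 4×4 + 1×1 = 17; y[4] = 1×4 = 4

[8, 18, 16, 17, 4]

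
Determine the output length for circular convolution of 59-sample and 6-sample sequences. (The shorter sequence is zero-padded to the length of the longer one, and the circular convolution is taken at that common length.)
Circular convolution (zero-padding the shorter input) has length max(m, n) = max(59, 6) = 59

59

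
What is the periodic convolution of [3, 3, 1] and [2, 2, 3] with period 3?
Use y[k] = Σ_j u[j]·v[(k-j) mod 3]. y[0] = 3×2 + 3×3 + 1×2 = 17; y[1] = 3×2 + 3×2 + 1×3 = 15; y[2] = 3×3 + 3×2 + 1×2 = 17. Result: [17, 15, 17]

[17, 15, 17]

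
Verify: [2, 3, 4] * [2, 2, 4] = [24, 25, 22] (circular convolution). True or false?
Recompute circular convolution of [2, 3, 4] and [2, 2, 4]: y[0] = 2×2 + 3×4 + 4×2 = 24; y[1] = 2×2 + 3×2 + 4×4 = 26; y[2] = 2×4 + 3×2 + 4×2 = 22 → [24, 26, 22]. Compare to given [24, 25, 22]: they differ at index 1: given 25, correct 26, so answer: No

No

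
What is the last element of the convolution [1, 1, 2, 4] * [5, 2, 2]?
Use y[k] = Σ_i a[i]·b[k-i] at k=5. y[5] = 4×2 = 8

8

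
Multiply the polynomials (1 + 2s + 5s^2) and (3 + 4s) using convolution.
Ascending coefficients: a = [1, 2, 5], b = [3, 4]. c[0] = 1×3 = 3; c[1] = 1×4 + 2×3 = 10; c[2] = 2×4 + 5×3 = 23; c[3] = 5×4 = 20. Result coefficients: [3, 10, 23, 20] → 3 + 10s + 23s^2 + 20s^3

3 + 10s + 23s^2 + 20s^3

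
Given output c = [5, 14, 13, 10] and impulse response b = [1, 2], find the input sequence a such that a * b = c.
Deconvolve c=[5, 14, 13, 10] by b=[1, 2]. Since b[0]=1, solve forward: a[0] = c[0] / 1 = 5; a[1] = (c[1] - 5×2) / 1 = 4; a[2] = (c[2] - 4×2) / 1 = 5. So a = [5, 4, 5]. Check by forward convolution: c[0] = 5×1 = 5; c[1] = 5×2 + 4×1 = 14; c[2] = 4×2 + 5×1 = 13; c[3] = 5×2 = 10

[5, 4, 5]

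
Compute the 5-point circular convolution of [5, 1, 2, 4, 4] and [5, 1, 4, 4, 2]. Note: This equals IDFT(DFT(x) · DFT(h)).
Either evaluate y[k] = Σ_j x[j]·h[(k-j) mod 5] directly, or use IDFT(DFT(x) · DFT(h)). y[0] = 5×5 + 1×2 + 2×4 + 4×4 + 4×1 = 55; y[1] = 5×1 + 1×5 + 2×2 + 4×4 + 4×4 = 46; y[2] = 5×4 + 1×1 + 2×5 + 4×2 + 4×4 = 55; y[3] = 5×4 + 1×4 + 2×1 + 4×5 + 4×2 = 54; y[4] = 5×2 + 1×4 + 2×4 + 4×1 + 4×5 = 46. Result: [55, 46, 55, 54, 46]

[55, 46, 55, 54, 46]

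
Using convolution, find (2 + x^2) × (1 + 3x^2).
Ascending coefficients: a = [2, 0, 1], b = [1, 0, 3]. c[0] = 2×1 = 2; c[1] = 2×0 + 0×1 = 0; c[2] = 2×3 + 0×0 + 1×1 = 7; c[3] = 0×3 + 1×0 = 0; c[4] = 1×3 = 3. Result coefficients: [2, 0, 7, 0, 3] → 2 + 7x^2 + 3x^4

2 + 7x^2 + 3x^4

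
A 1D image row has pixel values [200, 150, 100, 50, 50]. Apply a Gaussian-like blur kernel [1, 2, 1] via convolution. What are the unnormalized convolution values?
Convolve image row [200, 150, 100, 50, 50] with kernel [1, 2, 1]: y[0] = 200×1 = 200; y[1] = 200×2 + 150×1 = 550; y[2] = 200×1 + 150×2 + 100×1 = 600; y[3] = 150×1 + 100×2 + 50×1 = 400; y[4] = 100×1 + 50×2 + 50×1 = 250; y[5] = 50×1 + 50×2 = 150; y[6] = 50×1 = 50 → [200, 550, 600, 400, 250, 150, 50]. Normalization factor = sum(kernel) = 4.

[200, 550, 600, 400, 250, 150, 50]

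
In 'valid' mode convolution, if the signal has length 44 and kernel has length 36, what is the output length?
'Valid' mode counts only positions where the kernel fully overlaps the signal: m - n + 1 = 44 - 36 + 1 = 9

9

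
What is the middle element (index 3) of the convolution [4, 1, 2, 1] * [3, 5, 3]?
Use y[k] = Σ_i a[i]·b[k-i] at k=3. y[3] = 1×3 + 2×5 + 1×3 = 16

16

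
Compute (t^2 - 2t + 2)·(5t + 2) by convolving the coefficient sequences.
Ascending coefficients: a = [2, -2, 1], b = [2, 5]. c[0] = 2×2 = 4; c[1] = 2×5 + -2×2 = 6; c[2] = -2×5 + 1×2 = -8; c[3] = 1×5 = 5. Result coefficients: [4, 6, -8, 5] → 5t^3 - 8t^2 + 6t + 4

5t^3 - 8t^2 + 6t + 4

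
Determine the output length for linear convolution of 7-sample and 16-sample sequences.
Linear/full convolution length: m + n - 1 = 7 + 16 - 1 = 22

22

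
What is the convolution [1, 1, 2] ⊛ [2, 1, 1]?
y[0] = 1×2 = 2; y[1] = 1×1 + 1×2 = 3; y[2] = 1×1 + 1×1 + 2×2 = 6; y[3] = 1×1 + 2×1 = 3; y[4] = 2×1 = 2

[2, 3, 6, 3, 2]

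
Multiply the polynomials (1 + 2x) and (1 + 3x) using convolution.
Ascending coefficients: a = [1, 2], b = [1, 3]. c[0] = 1×1 = 1; c[1] = 1×3 + 2×1 = 5; c[2] = 2×3 = 6. Result coefficients: [1, 5, 6] → 1 + 5x + 6x^2

1 + 5x + 6x^2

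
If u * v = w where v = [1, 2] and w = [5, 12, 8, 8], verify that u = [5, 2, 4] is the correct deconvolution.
Forward-compute [5, 2, 4] * [1, 2]: w[0] = 5×1 = 5; w[1] = 5×2 + 2×1 = 12; w[2] = 2×2 + 4×1 = 8; w[3] = 4×2 = 8 → [5, 12, 8, 8]. Matches given w = [5, 12, 8, 8], so verified.

Verified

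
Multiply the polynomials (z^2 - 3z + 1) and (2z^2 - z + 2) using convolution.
Ascending coefficients: a = [1, -3, 1], b = [2, -1, 2]. c[0] = 1×2 = 2; c[1] = 1×-1 + -3×2 = -7; c[2] = 1×2 + -3×-1 + 1×2 = 7; c[3] = -3×2 + 1×-1 = -7; c[4] = 1×2 = 2. Result coefficients: [2, -7, 7, -7, 2] → 2z^4 - 7z^3 + 7z^2 - 7z + 2

2z^4 - 7z^3 + 7z^2 - 7z + 2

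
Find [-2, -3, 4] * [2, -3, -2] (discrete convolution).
y[0] = -2×2 = -4; y[1] = -2×-3 + -3×2 = 0; y[2] = -2×-2 + -3×-3 + 4×2 = 21; y[3] = -3×-2 + 4×-3 = -6; y[4] = 4×-2 = -8

[-4, 0, 21, -6, -8]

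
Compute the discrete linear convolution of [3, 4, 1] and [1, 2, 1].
y[0] = 3×1 = 3; y[1] = 3×2 + 4×1 = 10; y[2] = 3×1 + 4×2 + 1×1 = 12; y[3] = 4×1 + 1×2 = 6; y[4] = 1×1 = 1

[3, 10, 12, 6, 1]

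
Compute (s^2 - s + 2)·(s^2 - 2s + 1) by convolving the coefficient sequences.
Ascending coefficients: a = [2, -1, 1], b = [1, -2, 1]. c[0] = 2×1 = 2; c[1] = 2×-2 + -1×1 = -5; c[2] = 2×1 + -1×-2 + 1×1 = 5; c[3] = -1×1 + 1×-2 = -3; c[4] = 1×1 = 1. Result coefficients: [2, -5, 5, -3, 1] → s^4 - 3s^3 + 5s^2 - 5s + 2

s^4 - 3s^3 + 5s^2 - 5s + 2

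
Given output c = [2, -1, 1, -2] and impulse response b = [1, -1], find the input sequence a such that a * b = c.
Deconvolve c=[2, -1, 1, -2] by b=[1, -1]. Since b[0]=1, solve forward: a[0] = c[0] / 1 = 2; a[1] = (c[1] - 2×-1) / 1 = 1; a[2] = (c[2] - 1×-1) / 1 = 2. So a = [2, 1, 2]. Check by forward convolution: c[0] = 2×1 = 2; c[1] = 2×-1 + 1×1 = -1; c[2] = 1×-1 + 2×1 = 1; c[3] = 2×-1 = -2

[2, 1, 2]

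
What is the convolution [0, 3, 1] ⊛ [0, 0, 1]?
y[0] = 0×0 = 0; y[1] = 0×0 + 3×0 = 0; y[2] = 0×1 + 3×0 + 1×0 = 0; y[3] = 3×1 + 1×0 = 3; y[4] = 1×1 = 1

[0, 0, 0, 3, 1]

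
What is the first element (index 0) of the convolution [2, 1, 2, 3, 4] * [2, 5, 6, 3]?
Use y[k] = Σ_i a[i]·b[k-i] at k=0. y[0] = 2×2 = 4

4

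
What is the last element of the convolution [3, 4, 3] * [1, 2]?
Use y[k] = Σ_i a[i]·b[k-i] at k=3. y[3] = 3×2 = 6

6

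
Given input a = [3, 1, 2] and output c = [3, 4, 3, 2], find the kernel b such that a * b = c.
Output length 4 = len(a) + len(b) - 1 ⇒ len(b) = 2. Solve b forward using b[k] = (c[k] - Σ_{i≥1} a[i]·b[k-i]) / a[0]: b[0] = c[0] / a[0] = 3 / 3 = 1; b[1] = (c[1] - 1×1) / a[0] = (4 - 1×1) / 3 = 1. So b = [1, 1]. Forward-check [3, 1, 2] * [1, 1]: c[0] = 3×1 = 3; c[1] = 3×1 + 1×1 = 4; c[2] = 1×1 + 2×1 = 3; c[3] = 2×1 = 2 → [3, 4, 3, 2] ✓

[1, 1]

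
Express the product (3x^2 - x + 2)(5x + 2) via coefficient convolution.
Ascending coefficients: a = [2, -1, 3], b = [2, 5]. c[0] = 2×2 = 4; c[1] = 2×5 + -1×2 = 8; c[2] = -1×5 + 3×2 = 1; c[3] = 3×5 = 15. Result coefficients: [4, 8, 1, 15] → 15x^3 + x^2 + 8x + 4

15x^3 + x^2 + 8x + 4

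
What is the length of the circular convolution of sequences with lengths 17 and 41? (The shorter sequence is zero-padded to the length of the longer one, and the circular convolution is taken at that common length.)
Circular convolution (zero-padding the shorter input) has length max(m, n) = max(17, 41) = 41

41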